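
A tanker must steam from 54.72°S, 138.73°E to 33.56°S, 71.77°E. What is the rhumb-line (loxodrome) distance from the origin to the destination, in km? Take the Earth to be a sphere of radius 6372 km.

Δψ = ln[tan(π/4+φ₂/2)/tan(π/4+φ₁/2)] = +0.5233;  Δφ = +0.3693 rad,  Δλ = -1.1687 rad
q = Δφ/Δψ = 0.7057
d = R·√(Δφ² + q²Δλ²) = 6372·0.90365 = 5758 km

5758 km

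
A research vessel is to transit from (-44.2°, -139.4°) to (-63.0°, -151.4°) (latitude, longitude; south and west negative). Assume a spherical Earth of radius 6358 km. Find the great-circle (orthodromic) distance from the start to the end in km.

cos σ = sin φ₁ sin φ₂ + cos φ₁ cos φ₂ cos Δλ
      = sin(-44.20°)sin(-63.00°) + cos(-44.20°)cos(-63.00°)cos(-12.00°) = 0.9395
σ = 20.026° → d = Rσ = 6358·0.34952 = 2222 km

2222 km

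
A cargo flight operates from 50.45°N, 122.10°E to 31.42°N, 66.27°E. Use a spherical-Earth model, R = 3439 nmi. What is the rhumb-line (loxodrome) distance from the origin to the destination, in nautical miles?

Δψ = ln[tan(π/4+φ₂/2)/tan(π/4+φ₁/2)] = -0.4448;  Δφ = -0.3321 rad,  Δλ = -0.9744 rad
q = Δφ/Δψ = 0.7467
d = R·√(Δφ² + q²Δλ²) = 3439·0.79979 = 2750 nmi

2750 nmi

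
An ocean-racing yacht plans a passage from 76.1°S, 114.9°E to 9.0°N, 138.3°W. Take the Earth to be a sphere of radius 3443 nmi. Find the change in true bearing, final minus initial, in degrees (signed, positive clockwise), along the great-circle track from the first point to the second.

At departure: θ₁ = atan2(sin Δλ cos φ₂, cos φ₁ sin φ₂ − sin φ₁ cos φ₂ cos Δλ) = 104.22°
At arrival: θ₂ = atan2(sin Δλ cos φ₁, −cos φ₂ sin φ₁ + sin φ₂ cos φ₁ cos Δλ) = 13.64°
Δθ = θ₂ − θ₁ = -90.6°

-90.6°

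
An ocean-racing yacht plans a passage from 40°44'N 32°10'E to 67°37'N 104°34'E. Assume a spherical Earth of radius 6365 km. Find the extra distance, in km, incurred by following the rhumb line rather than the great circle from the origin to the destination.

247 km

Great circle: cos σ = sin φ₁ sin φ₂ + cos φ₁ cos φ₂ cos Δλ,  σ = 0.8084 rad → d_gc = 5145.7 km
Rhumb line: Δψ = +0.8405, q = Δφ/Δψ = 0.5582, d_rh = R√(Δφ²+q²Δλ²) = 5392.4 km
Excess = 5392.4 − 5145.7 = 246.7 ≈ 247 km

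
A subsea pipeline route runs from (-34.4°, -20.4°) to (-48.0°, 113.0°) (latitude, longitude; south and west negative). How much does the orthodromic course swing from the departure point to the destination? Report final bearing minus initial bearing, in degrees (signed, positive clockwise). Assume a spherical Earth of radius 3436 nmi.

-114.0°

Initial bearing θ₁ = atan2(sin Δλ cos φ₂, cos φ₁ sin φ₂ − sin φ₁ cos φ₂ cos Δλ) = 150.88°
Final bearing θ₂ = (initial bearing from the destination back to the start) + 180° = 36.87°
Δθ = θ₂ − θ₁ = -114.0°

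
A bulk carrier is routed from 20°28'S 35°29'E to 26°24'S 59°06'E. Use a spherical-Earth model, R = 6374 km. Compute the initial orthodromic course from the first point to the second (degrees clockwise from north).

N = sin Δλ·cos φ₂ = +0.3588;  D = cos φ₁ sin φ₂ − sin φ₁ cos φ₂ cos Δλ = -0.1296
initial course = atan2(N, D) = 109.86°

109.9°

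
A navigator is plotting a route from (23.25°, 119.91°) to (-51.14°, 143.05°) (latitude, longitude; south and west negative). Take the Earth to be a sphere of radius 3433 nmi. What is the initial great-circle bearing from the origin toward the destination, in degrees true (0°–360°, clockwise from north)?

N = sin Δλ·cos φ₂ = +0.2466;  D = cos φ₁ sin φ₂ − sin φ₁ cos φ₂ cos Δλ = -0.9432
initial course = atan2(N, D) = 165.35°

165.3°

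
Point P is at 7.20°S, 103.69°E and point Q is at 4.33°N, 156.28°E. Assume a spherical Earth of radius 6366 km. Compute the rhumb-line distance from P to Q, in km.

5970 km

Rhumb course C = atan2(Δλ, Δψ) with Δψ = ln[tan(π/4+φ₂/2)/tan(π/4+φ₁/2)] = +0.2016, Δλ = +0.9179 → C = 77.61°
d = R·|Δφ| / |cos C| = 6366·0.20124 / 0.21457 = 5970 km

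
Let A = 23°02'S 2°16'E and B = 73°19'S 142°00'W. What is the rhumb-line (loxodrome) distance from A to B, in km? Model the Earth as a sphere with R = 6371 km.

10890 km

Rhumb course C = atan2(Δλ, Δψ) with Δψ = ln[tan(π/4+φ₂/2)/tan(π/4+φ₁/2)] = -1.5066, Δλ = -2.5179 → C = 239.11°
d = R·|Δφ| / |cos C| = 6371·0.87761 / 0.51345 = 10890 km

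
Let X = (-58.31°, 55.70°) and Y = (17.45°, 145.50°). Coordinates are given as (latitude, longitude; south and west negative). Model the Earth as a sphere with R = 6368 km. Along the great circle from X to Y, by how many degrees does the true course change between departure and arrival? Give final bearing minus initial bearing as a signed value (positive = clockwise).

-47.6°

At departure: θ₁ = atan2(sin Δλ cos φ₂, cos φ₁ sin φ₂ − sin φ₁ cos φ₂ cos Δλ) = 80.46°
At arrival: θ₂ = atan2(sin Δλ cos φ₁, −cos φ₂ sin φ₁ + sin φ₂ cos φ₁ cos Δλ) = 32.89°
Δθ = θ₂ − θ₁ = -47.6°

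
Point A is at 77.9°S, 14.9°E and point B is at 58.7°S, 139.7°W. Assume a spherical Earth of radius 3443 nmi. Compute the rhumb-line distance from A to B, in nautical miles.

3404 nmi

Δψ = ln[tan(π/4+φ₂/2)/tan(π/4+φ₁/2)] = +0.9720;  Δφ = +0.3351 rad,  Δλ = -2.6983 rad
q = Δφ/Δψ = 0.3448
d = R·√(Δφ² + q²Δλ²) = 3443·0.98877 = 3404 nmi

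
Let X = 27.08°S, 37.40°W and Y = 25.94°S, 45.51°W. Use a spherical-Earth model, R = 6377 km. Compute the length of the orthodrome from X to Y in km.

Haversine: a = sin²(Δφ/2)+cos φ₁ cos φ₂ sin²(Δλ/2) = 0.00410;  σ = 2·atan2(√a,√(1−a))
σ = 7.345° → d = Rσ = 6377·0.12819 = 817 km

817 km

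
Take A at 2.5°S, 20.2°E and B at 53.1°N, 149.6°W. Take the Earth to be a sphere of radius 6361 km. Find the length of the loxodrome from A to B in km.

17175 km

Rhumb course C = atan2(Δλ, Δψ) with Δψ = ln[tan(π/4+φ₂/2)/tan(π/4+φ₁/2)] = +1.1414, Δλ = -2.9636 → C = 291.06°
d = R·|Δφ| / |cos C| = 6361·0.97040 / 0.35940 = 17175 km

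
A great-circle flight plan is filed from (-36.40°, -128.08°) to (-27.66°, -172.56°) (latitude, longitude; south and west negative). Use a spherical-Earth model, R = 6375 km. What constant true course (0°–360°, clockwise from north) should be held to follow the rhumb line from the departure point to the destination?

Δψ = ln[tan(π/4+φ₂/2)/tan(π/4+φ₁/2)] = +0.1802
Δλ = -0.7763 rad (taken the short way round)
course = atan2(Δλ, Δψ) = 283.07°

283.1°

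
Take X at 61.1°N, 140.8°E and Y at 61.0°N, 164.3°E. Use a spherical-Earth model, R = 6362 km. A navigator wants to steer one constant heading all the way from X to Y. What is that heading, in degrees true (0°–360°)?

Meridional parts: M(φ₁)=+1.3560, M(φ₂)=+1.3524 → ΔM = -0.0036;  Δλ = +0.4102 rad
tan C = Δλ / ΔM = -113.7507 → C = 90.50°

90.5°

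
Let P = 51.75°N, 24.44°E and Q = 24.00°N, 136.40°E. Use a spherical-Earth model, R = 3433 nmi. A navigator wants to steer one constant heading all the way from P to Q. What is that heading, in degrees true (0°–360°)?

107.8°

Meridional parts: M(φ₁)=+1.0591, M(φ₂)=+0.4317 → ΔM = -0.6274;  Δλ = +1.9541 rad
tan C = Δλ / ΔM = -3.1146 → C = 107.80°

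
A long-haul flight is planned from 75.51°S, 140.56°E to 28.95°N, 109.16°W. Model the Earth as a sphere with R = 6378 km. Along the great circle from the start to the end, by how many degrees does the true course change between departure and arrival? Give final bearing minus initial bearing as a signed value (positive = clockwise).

Initial bearing θ₁ = atan2(sin Δλ cos φ₂, cos φ₁ sin φ₂ − sin φ₁ cos φ₂ cos Δλ) = 101.87°
Final bearing θ₂ = (initial bearing from the destination back to the start) + 180° = 16.25°
Δθ = θ₂ − θ₁ = -85.6°

-85.6°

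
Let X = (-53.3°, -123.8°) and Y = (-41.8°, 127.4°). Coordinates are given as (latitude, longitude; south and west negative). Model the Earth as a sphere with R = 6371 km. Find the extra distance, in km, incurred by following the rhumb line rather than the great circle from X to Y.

770 km

Great circle: cos σ = sin φ₁ sin φ₂ + cos φ₁ cos φ₂ cos Δλ,  σ = 1.1693 rad → d_gc = 7449.3 km
Rhumb line: Δψ = +0.2991, q = Δφ/Δψ = 0.6711, d_rh = R√(Δφ²+q²Δλ²) = 8218.9 km
Excess = 8218.9 − 7449.3 = 769.6 ≈ 770 km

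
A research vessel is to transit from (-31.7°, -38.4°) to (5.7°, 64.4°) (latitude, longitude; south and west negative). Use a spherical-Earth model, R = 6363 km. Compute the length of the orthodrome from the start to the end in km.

11536 km

cos σ = sin φ₁ sin φ₂ + cos φ₁ cos φ₂ cos Δλ
      = sin(-31.70°)sin(5.70°) + cos(-31.70°)cos(5.70°)cos(102.80°) = -0.2398
σ = 103.872° → d = Rσ = 6363·1.81291 = 11536 km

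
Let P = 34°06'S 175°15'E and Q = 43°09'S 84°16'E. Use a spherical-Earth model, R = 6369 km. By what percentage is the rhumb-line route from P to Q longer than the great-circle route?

5.0%

Great circle: σ = 1.1885 rad → d_gc = Rσ = 7569.5 km
Rhumb: Δφ = -0.1580, Δλ = -1.5880, Δψ = -0.2027, q = Δφ/Δψ = 0.7794 → d_rh = R√(Δφ²+q²Δλ²) = 7946.5 km
Excess = (7946.5 − 7569.5) / 7569.5 = 377.0 / 7569.5 = 4.98% ≈ 5.0%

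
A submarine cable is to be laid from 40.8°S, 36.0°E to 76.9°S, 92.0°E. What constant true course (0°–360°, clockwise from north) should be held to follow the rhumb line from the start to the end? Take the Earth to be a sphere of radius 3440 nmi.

Meridional parts: M(φ₁)=-0.7812, M(φ₂)=-2.1644 → ΔM = -1.3831;  Δλ = +0.9774 rad
tan C = Δλ / ΔM = -0.7066 → C = 144.75°

144.8°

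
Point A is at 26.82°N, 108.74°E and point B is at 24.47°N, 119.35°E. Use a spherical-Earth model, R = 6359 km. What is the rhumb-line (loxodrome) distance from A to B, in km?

Rhumb course C = atan2(Δλ, Δψ) with Δψ = ln[tan(π/4+φ₂/2)/tan(π/4+φ₁/2)] = -0.0455, Δλ = +0.1852 → C = 103.81°
d = R·|Δφ| / |cos C| = 6359·0.04102 / 0.23862 = 1093 km

1093 km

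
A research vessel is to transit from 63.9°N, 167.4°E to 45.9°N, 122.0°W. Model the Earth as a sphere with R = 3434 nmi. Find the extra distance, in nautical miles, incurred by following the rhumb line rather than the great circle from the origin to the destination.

Great circle: cos σ = sin φ₁ sin φ₂ + cos φ₁ cos φ₂ cos Δλ,  σ = 0.7279 rad → d_gc = 2499.5 nmi
Rhumb line: Δψ = -0.5582, q = Δφ/Δψ = 0.5628, d_rh = R√(Δφ²+q²Δλ²) = 2614.5 nmi
Excess = 2614.5 − 2499.5 = 115.0 ≈ 115 nmi

115 nmi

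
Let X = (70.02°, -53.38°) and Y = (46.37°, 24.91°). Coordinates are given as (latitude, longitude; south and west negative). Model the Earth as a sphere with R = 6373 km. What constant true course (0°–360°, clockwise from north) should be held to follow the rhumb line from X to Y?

121.0°

Meridional parts: M(φ₁)=+1.7364, M(φ₂)=+0.9156 → ΔM = -0.8208;  Δλ = +1.3664 rad
tan C = Δλ / ΔM = -1.6647 → C = 120.99°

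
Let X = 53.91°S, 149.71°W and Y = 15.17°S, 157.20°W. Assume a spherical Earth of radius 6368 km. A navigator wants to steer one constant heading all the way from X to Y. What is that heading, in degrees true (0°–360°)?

351.3°

Δψ = ln[tan(π/4+φ₂/2)/tan(π/4+φ₁/2)] = +0.8536
Δλ = -0.1307 rad (taken the short way round)
course = atan2(Δλ, Δψ) = 351.29°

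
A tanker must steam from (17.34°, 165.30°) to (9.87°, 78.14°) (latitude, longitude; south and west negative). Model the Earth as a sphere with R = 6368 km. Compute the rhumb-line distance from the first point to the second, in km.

Rhumb course C = atan2(Δλ, Δψ) with Δψ = ln[tan(π/4+φ₂/2)/tan(π/4+φ₁/2)] = -0.1342, Δλ = -1.5212 → C = 264.96°
d = R·|Δφ| / |cos C| = 6368·0.13038 / 0.08791 = 9444 km

9444 km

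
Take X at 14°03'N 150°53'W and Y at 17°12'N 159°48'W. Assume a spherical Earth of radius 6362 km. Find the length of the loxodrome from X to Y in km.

Rhumb course C = atan2(Δλ, Δψ) with Δψ = ln[tan(π/4+φ₂/2)/tan(π/4+φ₁/2)] = +0.0571, Δλ = -0.1556 → C = 290.15°
d = R·|Δφ| / |cos C| = 6362·0.05498 / 0.34443 = 1015 km

1015 km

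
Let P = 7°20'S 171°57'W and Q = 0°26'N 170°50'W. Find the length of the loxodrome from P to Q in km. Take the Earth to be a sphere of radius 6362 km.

Δψ = ln[tan(π/4+φ₂/2)/tan(π/4+φ₁/2)] = +0.1359;  Δφ = +0.1356 rad,  Δλ = +0.0195 rad
q = Δφ/Δψ = 0.9974
d = R·√(Δφ² + q²Δλ²) = 6362·0.13694 = 871 km

871 km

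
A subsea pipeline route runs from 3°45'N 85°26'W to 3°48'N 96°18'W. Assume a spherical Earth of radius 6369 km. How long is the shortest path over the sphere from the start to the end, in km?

1205 km

cos σ = sin φ₁ sin φ₂ + cos φ₁ cos φ₂ cos Δλ
      = sin(3.75°)sin(3.80°) + cos(3.75°)cos(3.80°)cos(-10.87°) = 0.9821
σ = 10.843° → d = Rσ = 6369·0.18925 = 1205 km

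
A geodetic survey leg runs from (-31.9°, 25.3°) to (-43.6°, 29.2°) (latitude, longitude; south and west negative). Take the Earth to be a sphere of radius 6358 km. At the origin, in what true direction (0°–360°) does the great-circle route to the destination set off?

N = sin Δλ·cos φ₂ = +0.0493;  D = cos φ₁ sin φ₂ − sin φ₁ cos φ₂ cos Δλ = -0.2037
initial course = atan2(N, D) = 166.41°

166.4°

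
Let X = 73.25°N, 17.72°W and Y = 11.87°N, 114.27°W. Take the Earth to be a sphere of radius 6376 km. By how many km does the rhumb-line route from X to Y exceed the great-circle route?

Great circle: cos σ = sin φ₁ sin φ₂ + cos φ₁ cos φ₂ cos Δλ,  σ = 1.4052 rad → d_gc = 8959.9 km
Rhumb line: Δψ = -1.7071, q = Δφ/Δψ = 0.6275, d_rh = R√(Δφ²+q²Δλ²) = 9597.7 km
Excess = 9597.7 − 8959.9 = 637.8 ≈ 638 km

638 km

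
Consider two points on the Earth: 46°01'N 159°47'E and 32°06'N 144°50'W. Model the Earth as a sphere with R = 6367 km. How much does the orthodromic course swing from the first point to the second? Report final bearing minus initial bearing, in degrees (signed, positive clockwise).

Initial bearing θ₁ = atan2(sin Δλ cos φ₂, cos φ₁ sin φ₂ − sin φ₁ cos φ₂ cos Δλ) = 88.13°
Final bearing θ₂ = (initial bearing from the destination back to the start) + 180° = 124.98°
Δθ = θ₂ − θ₁ = +36.9°

+36.9°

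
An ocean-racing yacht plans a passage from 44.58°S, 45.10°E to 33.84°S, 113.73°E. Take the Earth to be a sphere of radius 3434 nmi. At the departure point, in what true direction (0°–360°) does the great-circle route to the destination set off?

103.4°

θ = atan2( sin Δλ·cos φ₂ ,  cos φ₁ sin φ₂ − sin φ₁ cos φ₂ cos Δλ )
  = atan2(+0.7735, -0.1842) = 103.40°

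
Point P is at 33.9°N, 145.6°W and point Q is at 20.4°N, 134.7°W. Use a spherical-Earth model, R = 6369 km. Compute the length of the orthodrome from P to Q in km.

Haversine: a = sin²(Δφ/2)+cos φ₁ cos φ₂ sin²(Δλ/2) = 0.02083;  σ = 2·atan2(√a,√(1−a))
σ = 16.598° → d = Rσ = 6369·0.28968 = 1845 km

1845 km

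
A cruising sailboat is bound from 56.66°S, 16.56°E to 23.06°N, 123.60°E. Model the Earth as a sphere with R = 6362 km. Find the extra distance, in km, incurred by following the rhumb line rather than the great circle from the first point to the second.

Great circle: cos σ = sin φ₁ sin φ₂ + cos φ₁ cos φ₂ cos Δλ,  σ = 2.0662 rad → d_gc = 13145.4 km
Rhumb line: Δψ = +1.6196, q = Δφ/Δψ = 0.8591, d_rh = R√(Δφ²+q²Δλ²) = 13513.4 km
Excess = 13513.4 − 13145.4 = 368.0 ≈ 368 km

368 km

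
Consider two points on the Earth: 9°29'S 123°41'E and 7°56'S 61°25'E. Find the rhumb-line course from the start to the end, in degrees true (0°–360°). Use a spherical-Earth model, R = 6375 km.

271.4°

Δψ = ln[tan(π/4+φ₂/2)/tan(π/4+φ₁/2)] = +0.0274
Δλ = -1.0868 rad (taken the short way round)
course = atan2(Δλ, Δψ) = 271.44°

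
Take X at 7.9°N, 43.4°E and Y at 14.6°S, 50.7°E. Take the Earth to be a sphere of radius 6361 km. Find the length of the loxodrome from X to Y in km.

2624 km

Rhumb course C = atan2(Δλ, Δψ) with Δψ = ln[tan(π/4+φ₂/2)/tan(π/4+φ₁/2)] = -0.3959, Δλ = +0.1274 → C = 162.16°
d = R·|Δφ| / |cos C| = 6361·0.39270 / 0.95193 = 2624 km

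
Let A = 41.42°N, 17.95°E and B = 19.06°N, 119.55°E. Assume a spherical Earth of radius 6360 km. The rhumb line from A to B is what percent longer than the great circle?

Great circle: σ = 1.4972 rad → d_gc = Rσ = 9522.2 km
Rhumb: Δφ = -0.3903, Δλ = +1.7733, Δψ = -0.4566, q = Δφ/Δψ = 0.8546 → d_rh = R√(Δφ²+q²Δλ²) = 9952.9 km
Excess = (9952.9 − 9522.2) / 9522.2 = 430.7 / 9522.2 = 4.52% ≈ 4.5%

4.5%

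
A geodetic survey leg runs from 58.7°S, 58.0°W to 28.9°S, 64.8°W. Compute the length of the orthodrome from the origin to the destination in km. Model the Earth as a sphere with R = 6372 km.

Haversine: a = sin²(Δφ/2)+cos φ₁ cos φ₂ sin²(Δλ/2) = 0.06772;  σ = 2·atan2(√a,√(1−a))
σ = 30.167° → d = Rσ = 6372·0.52651 = 3355 km

3355 km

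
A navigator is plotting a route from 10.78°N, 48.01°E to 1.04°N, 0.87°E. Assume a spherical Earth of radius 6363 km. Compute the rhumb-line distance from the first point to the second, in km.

5312 km

Rhumb course C = atan2(Δλ, Δψ) with Δψ = ln[tan(π/4+φ₂/2)/tan(π/4+φ₁/2)] = -0.1711, Δλ = -0.8227 → C = 258.25°
d = R·|Δφ| / |cos C| = 6363·0.17000 / 0.20362 = 5312 km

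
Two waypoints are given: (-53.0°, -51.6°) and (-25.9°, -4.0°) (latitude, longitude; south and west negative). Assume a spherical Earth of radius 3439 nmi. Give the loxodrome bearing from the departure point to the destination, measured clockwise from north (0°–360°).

53.0°

Meridional parts: M(φ₁)=-1.0948, M(φ₂)=-0.4683 → ΔM = +0.6266;  Δλ = +0.8308 rad
tan C = Δλ / ΔM = +1.3259 → C = 52.98°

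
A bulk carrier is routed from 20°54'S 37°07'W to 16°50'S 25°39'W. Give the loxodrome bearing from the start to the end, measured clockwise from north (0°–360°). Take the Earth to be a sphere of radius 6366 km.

69.4°

Meridional parts: M(φ₁)=-0.3731, M(φ₂)=-0.2981 → ΔM = +0.0750;  Δλ = +0.2001 rad
tan C = Δλ / ΔM = +2.6675 → C = 69.45°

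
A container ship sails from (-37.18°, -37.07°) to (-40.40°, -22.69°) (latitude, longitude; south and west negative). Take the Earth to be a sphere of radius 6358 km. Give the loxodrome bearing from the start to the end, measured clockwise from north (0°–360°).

Meridional parts: M(φ₁)=-0.6999, M(φ₂)=-0.7720 → ΔM = -0.0721;  Δλ = +0.2510 rad
tan C = Δλ / ΔM = -3.4798 → C = 106.03°

106.0°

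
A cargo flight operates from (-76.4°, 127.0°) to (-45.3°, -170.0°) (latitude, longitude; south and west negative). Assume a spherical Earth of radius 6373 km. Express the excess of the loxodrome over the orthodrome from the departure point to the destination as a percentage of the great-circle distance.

Great circle: σ = 0.6983 rad → d_gc = Rσ = 4450.0 km
Rhumb: Δφ = +0.5428, Δλ = +1.0996, Δψ = +1.2378, q = Δφ/Δψ = 0.4385 → d_rh = R√(Δφ²+q²Δλ²) = 4627.0 km
Excess = (4627.0 − 4450.0) / 4450.0 = 177.0 / 4450.0 = 3.98% ≈ 4.0%

4.0%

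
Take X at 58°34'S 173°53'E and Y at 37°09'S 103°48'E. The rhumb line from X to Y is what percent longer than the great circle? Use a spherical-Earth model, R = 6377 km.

Great circle: σ = 0.8541 rad → d_gc = Rσ = 5446.8 km
Rhumb: Δφ = +0.3738, Δλ = -1.2232, Δψ = +0.5687, q = Δφ/Δψ = 0.6573 → d_rh = R√(Δφ²+q²Δλ²) = 5653.9 km
Excess = (5653.9 − 5446.8) / 5446.8 = 207.1 / 5446.8 = 3.80% ≈ 3.8%

3.8%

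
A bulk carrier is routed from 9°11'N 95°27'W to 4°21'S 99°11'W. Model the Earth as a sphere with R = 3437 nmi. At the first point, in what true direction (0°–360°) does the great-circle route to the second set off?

θ = atan2( sin Δλ·cos φ₂ ,  cos φ₁ sin φ₂ − sin φ₁ cos φ₂ cos Δλ )
  = atan2(-0.0649, -0.2337) = 195.53°

195.5°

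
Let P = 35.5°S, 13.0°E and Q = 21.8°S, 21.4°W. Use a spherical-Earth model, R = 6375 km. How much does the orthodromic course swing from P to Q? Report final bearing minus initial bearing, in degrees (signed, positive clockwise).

+17.0°

Initial bearing θ₁ = atan2(sin Δλ cos φ₂, cos φ₁ sin φ₂ − sin φ₁ cos φ₂ cos Δλ) = 285.20°
Final bearing θ₂ = (initial bearing from the destination back to the start) + 180° = 302.21°
Δθ = θ₂ − θ₁ = +17.0°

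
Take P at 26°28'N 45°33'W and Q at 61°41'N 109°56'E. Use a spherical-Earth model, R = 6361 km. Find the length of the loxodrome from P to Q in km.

12445 km

Δψ = ln[tan(π/4+φ₂/2)/tan(π/4+φ₁/2)] = +0.8980;  Δφ = +0.6146 rad,  Δλ = +2.7137 rad
q = Δφ/Δψ = 0.6845
d = R·√(Δφ² + q²Δλ²) = 6361·1.95651 = 12445 km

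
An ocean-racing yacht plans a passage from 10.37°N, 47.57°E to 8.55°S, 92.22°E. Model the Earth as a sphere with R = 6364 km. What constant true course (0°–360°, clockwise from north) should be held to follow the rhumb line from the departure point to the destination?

Δψ = ln[tan(π/4+φ₂/2)/tan(π/4+φ₁/2)] = -0.3318
Δλ = +0.7793 rad (taken the short way round)
course = atan2(Δλ, Δψ) = 113.06°

113.1°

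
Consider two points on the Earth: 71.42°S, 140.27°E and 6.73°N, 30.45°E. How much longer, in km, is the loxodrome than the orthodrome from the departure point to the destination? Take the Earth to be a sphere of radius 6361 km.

Great circle: cos σ = sin φ₁ sin φ₂ + cos φ₁ cos φ₂ cos Δλ,  σ = 1.7909 rad → d_gc = 11392.2 km
Rhumb line: Δψ = +1.9282, q = Δφ/Δψ = 0.7074, d_rh = R√(Δφ²+q²Δλ²) = 12233.6 km
Excess = 12233.6 − 11392.2 = 841.4 ≈ 841 km

841 km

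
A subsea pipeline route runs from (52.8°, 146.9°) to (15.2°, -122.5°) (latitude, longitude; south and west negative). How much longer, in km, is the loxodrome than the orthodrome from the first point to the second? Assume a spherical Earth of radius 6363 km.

Great circle: cos σ = sin φ₁ sin φ₂ + cos φ₁ cos φ₂ cos Δλ,  σ = 1.3666 rad → d_gc = 8695.99 km
Rhumb line: Δψ = -0.8206, q = Δφ/Δψ = 0.7997, d_rh = R√(Δφ²+q²Δλ²) = 9065.45 km
Excess = 9065.45 − 8695.99 = 369.46 ≈ 369 km

369 km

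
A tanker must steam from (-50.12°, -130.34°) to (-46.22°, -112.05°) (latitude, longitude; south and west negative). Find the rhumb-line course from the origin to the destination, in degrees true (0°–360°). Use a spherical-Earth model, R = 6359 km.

Δψ = ln[tan(π/4+φ₂/2)/tan(π/4+φ₁/2)] = +0.1021
Δλ = +0.3192 rad (taken the short way round)
course = atan2(Δλ, Δψ) = 72.26°

72.3°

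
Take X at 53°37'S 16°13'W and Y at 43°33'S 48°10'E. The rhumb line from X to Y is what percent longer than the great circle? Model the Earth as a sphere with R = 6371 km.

3.2%

Great circle: σ = 0.7369 rad → d_gc = Rσ = 4694.8 km
Rhumb: Δφ = +0.1757, Δλ = +1.1237, Δψ = +0.2668, q = Δφ/Δψ = 0.6585 → d_rh = R√(Δφ²+q²Δλ²) = 4845.2 km
Excess = (4845.2 − 4694.8) / 4694.8 = 150.4 / 4694.8 = 3.20% ≈ 3.2%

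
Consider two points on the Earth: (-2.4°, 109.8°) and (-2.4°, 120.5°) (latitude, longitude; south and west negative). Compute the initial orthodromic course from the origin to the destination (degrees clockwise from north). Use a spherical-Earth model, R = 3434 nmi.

N = sin Δλ·cos φ₂ = +0.1855;  D = cos φ₁ sin φ₂ − sin φ₁ cos φ₂ cos Δλ = -0.0007
initial course = atan2(N, D) = 90.22°

90.2°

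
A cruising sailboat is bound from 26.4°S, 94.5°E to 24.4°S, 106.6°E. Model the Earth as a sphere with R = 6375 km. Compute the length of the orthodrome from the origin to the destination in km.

1236 km

Haversine: a = sin²(Δφ/2)+cos φ₁ cos φ₂ sin²(Δλ/2) = 0.00937;  σ = 2·atan2(√a,√(1−a))
σ = 11.107° → d = Rσ = 6375·0.19386 = 1236 km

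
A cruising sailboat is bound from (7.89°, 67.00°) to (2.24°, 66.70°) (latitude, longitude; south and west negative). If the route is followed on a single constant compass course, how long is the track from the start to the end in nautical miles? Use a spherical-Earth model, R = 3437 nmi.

339 nmi

Δψ = ln[tan(π/4+φ₂/2)/tan(π/4+φ₁/2)] = -0.0990;  Δφ = -0.0986 rad,  Δλ = -0.0052 rad
q = Δφ/Δψ = 0.9957
d = R·√(Δφ² + q²Δλ²) = 3437·0.09875 = 339 nmi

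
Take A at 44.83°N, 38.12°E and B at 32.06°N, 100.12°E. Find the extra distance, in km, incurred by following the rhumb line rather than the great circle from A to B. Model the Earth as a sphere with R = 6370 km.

Great circle: cos σ = sin φ₁ sin φ₂ + cos φ₁ cos φ₂ cos Δλ,  σ = 0.8548 rad → d_gc = 5444.9 km
Rhumb line: Δψ = -0.2859, q = Δφ/Δψ = 0.7795, d_rh = R√(Δφ²+q²Δλ²) = 5557.7 km
Excess = 5557.7 − 5444.9 = 112.8 ≈ 113 km

113 km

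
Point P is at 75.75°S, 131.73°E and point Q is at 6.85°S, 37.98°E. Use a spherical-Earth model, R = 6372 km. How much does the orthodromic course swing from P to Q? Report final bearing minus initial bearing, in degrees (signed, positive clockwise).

At departure: θ₁ = atan2(sin Δλ cos φ₂, cos φ₁ sin φ₂ − sin φ₁ cos φ₂ cos Δλ) = 264.68°
At arrival: θ₂ = atan2(sin Δλ cos φ₁, −cos φ₂ sin φ₁ + sin φ₂ cos φ₁ cos Δλ) = 345.71°
Δθ = θ₂ − θ₁ = +81.0°

+81.0°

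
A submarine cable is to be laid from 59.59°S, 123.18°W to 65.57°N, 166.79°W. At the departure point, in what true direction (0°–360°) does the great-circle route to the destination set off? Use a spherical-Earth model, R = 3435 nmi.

338.4°

θ = atan2( sin Δλ·cos φ₂ ,  cos φ₁ sin φ₂ − sin φ₁ cos φ₂ cos Δλ )
  = atan2(-0.2853, +0.7191) = 338.36°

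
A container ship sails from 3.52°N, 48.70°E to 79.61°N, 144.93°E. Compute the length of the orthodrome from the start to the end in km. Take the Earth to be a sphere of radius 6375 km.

9753 km

cos σ = sin φ₁ sin φ₂ + cos φ₁ cos φ₂ cos Δλ
      = sin(3.52°)sin(79.61°) + cos(3.52°)cos(79.61°)cos(96.23°) = 0.0409
σ = 87.658° → d = Rσ = 6375·1.52993 = 9753 km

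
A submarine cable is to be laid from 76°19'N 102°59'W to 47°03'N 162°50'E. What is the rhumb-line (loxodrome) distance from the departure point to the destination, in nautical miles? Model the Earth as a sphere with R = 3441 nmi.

Rhumb course C = atan2(Δλ, Δψ) with Δψ = ln[tan(π/4+φ₂/2)/tan(π/4+φ₁/2)] = -1.1875, Δλ = -1.6438 → C = 234.16°
d = R·|Δφ| / |cos C| = 3441·0.51080 / 0.58559 = 3002 nmi

3002 nmi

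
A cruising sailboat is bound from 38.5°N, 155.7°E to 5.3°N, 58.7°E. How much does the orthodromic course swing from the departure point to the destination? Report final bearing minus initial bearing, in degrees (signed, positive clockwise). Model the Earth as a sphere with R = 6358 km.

-47.5°

At departure: θ₁ = atan2(sin Δλ cos φ₂, cos φ₁ sin φ₂ − sin φ₁ cos φ₂ cos Δλ) = 278.51°
At arrival: θ₂ = atan2(sin Δλ cos φ₁, −cos φ₂ sin φ₁ + sin φ₂ cos φ₁ cos Δλ) = 231.02°
Δθ = θ₂ − θ₁ = -47.5°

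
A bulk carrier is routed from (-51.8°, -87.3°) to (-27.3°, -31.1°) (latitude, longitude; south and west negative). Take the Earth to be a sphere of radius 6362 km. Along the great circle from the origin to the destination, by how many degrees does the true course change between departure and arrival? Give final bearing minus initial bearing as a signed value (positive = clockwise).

-38.4°

Initial bearing θ₁ = atan2(sin Δλ cos φ₂, cos φ₁ sin φ₂ − sin φ₁ cos φ₂ cos Δλ) = 81.92°
Final bearing θ₂ = (initial bearing from the destination back to the start) + 180° = 43.55°
Δθ = θ₂ − θ₁ = -38.4°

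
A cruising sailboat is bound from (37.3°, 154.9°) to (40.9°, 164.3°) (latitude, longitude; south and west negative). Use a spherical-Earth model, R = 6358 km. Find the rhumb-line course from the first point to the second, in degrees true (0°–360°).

Δψ = ln[tan(π/4+φ₂/2)/tan(π/4+φ₁/2)] = +0.0810
Δλ = +0.1641 rad (taken the short way round)
course = atan2(Δλ, Δψ) = 63.72°

63.7°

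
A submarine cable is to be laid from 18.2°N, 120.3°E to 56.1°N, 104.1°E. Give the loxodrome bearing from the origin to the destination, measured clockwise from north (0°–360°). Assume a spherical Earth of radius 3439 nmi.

341.9°

Meridional parts: M(φ₁)=+0.3231, M(φ₂)=+1.1882 → ΔM = +0.8650;  Δλ = -0.2827 rad
tan C = Δλ / ΔM = -0.3269 → C = 341.90°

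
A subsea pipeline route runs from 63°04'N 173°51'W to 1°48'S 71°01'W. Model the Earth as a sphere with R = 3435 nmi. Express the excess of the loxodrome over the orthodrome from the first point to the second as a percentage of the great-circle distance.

5.5%

Great circle: σ = 1.6997 rad → d_gc = Rσ = 5838.5 nmi
Rhumb: Δφ = -1.1321, Δλ = +1.7948, Δψ = -1.4608, q = Δφ/Δψ = 0.7750 → d_rh = R√(Δφ²+q²Δλ²) = 6160.6 nmi
Excess = (6160.6 − 5838.5) / 5838.5 = 322.1 / 5838.5 = 5.52% ≈ 5.5%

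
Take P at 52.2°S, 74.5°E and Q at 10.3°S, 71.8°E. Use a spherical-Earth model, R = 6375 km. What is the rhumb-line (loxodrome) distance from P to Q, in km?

Rhumb course C = atan2(Δλ, Δψ) with Δψ = ln[tan(π/4+φ₂/2)/tan(π/4+φ₁/2)] = +0.8911, Δλ = -0.0471 → C = 356.97°
d = R·|Δφ| / |cos C| = 6375·0.73129 / 0.99860 = 4669 km

4669 km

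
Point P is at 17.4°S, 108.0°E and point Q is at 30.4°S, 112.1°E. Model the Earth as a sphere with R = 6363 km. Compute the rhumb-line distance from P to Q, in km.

1502 km

Δψ = ln[tan(π/4+φ₂/2)/tan(π/4+φ₁/2)] = -0.2489;  Δφ = -0.2269 rad,  Δλ = +0.0716 rad
q = Δφ/Δψ = 0.9115
d = R·√(Δφ² + q²Δλ²) = 6363·0.23608 = 1502 km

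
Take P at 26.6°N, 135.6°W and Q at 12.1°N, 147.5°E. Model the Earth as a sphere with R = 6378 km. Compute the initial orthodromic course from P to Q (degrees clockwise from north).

275.3°

N = sin Δλ·cos φ₂ = -0.9523;  D = cos φ₁ sin φ₂ − sin φ₁ cos φ₂ cos Δλ = +0.0882
initial course = atan2(N, D) = 275.29°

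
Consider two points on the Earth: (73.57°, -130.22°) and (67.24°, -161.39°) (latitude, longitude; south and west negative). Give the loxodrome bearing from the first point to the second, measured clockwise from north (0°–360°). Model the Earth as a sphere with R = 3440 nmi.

Δψ = ln[tan(π/4+φ₂/2)/tan(π/4+φ₁/2)] = -0.3323
Δλ = -0.5440 rad (taken the short way round)
course = atan2(Δλ, Δψ) = 238.58°

238.6°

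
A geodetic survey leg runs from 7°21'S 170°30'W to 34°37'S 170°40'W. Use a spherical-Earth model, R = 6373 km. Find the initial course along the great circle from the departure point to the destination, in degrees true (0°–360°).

180.3°

N = sin Δλ·cos φ₂ = -0.0024;  D = cos φ₁ sin φ₂ − sin φ₁ cos φ₂ cos Δλ = -0.4581
initial course = atan2(N, D) = 180.30°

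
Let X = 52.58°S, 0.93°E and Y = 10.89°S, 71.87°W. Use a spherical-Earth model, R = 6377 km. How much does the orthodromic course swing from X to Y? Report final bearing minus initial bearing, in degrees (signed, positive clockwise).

Initial bearing θ₁ = atan2(sin Δλ cos φ₂, cos φ₁ sin φ₂ − sin φ₁ cos φ₂ cos Δλ) = 277.04°
Final bearing θ₂ = (initial bearing from the destination back to the start) + 180° = 322.11°
Δθ = θ₂ − θ₁ = +45.1°

+45.1°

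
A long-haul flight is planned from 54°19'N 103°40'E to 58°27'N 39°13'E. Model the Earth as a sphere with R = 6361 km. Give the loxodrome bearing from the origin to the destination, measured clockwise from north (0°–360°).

Meridional parts: M(φ₁)=+1.1336, M(φ₂)=+1.2641 → ΔM = +0.1305;  Δλ = -1.1249 rad
tan C = Δλ / ΔM = -8.6223 → C = 276.62°

276.6°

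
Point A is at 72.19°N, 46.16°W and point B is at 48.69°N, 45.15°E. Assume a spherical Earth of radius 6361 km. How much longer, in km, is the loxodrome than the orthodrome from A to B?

442 km

Great circle: cos σ = sin φ₁ sin φ₂ + cos φ₁ cos φ₂ cos Δλ,  σ = 0.7805 rad → d_gc = 4965.0 km
Rhumb line: Δψ = -0.8779, q = Δφ/Δψ = 0.4672, d_rh = R√(Δφ²+q²Δλ²) = 5407.0 km
Excess = 5407.0 − 4965.0 = 442.0 ≈ 442 km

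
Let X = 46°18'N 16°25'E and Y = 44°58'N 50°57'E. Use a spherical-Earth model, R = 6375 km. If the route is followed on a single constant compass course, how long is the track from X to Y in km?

Δψ = ln[tan(π/4+φ₂/2)/tan(π/4+φ₁/2)] = -0.0333;  Δφ = -0.0233 rad,  Δλ = +0.6027 rad
q = Δφ/Δψ = 0.6992
d = R·√(Δφ² + q²Δλ²) = 6375·0.42206 = 2691 km

2691 km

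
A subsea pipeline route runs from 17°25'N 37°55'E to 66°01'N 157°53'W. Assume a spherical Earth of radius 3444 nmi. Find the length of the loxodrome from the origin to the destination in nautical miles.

Rhumb course C = atan2(Δλ, Δψ) with Δψ = ln[tan(π/4+φ₂/2)/tan(π/4+φ₁/2)] = +1.2405, Δλ = +2.8658 → C = 66.59°
d = R·|Δφ| / |cos C| = 3444·0.84823 / 0.39724 = 7354 nmi

7354 nmi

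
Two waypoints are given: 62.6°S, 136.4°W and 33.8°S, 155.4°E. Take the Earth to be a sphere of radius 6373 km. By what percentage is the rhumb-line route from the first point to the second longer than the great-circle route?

Great circle: σ = 0.8816 rad → d_gc = Rσ = 5618.5 km
Rhumb: Δφ = +0.5027, Δλ = -1.1903, Δψ = +0.7841, q = Δφ/Δψ = 0.6411 → d_rh = R√(Δφ²+q²Δλ²) = 5823.5 km
Excess = (5823.5 − 5618.5) / 5618.5 = 205.0 / 5618.5 = 3.649% ≈ 3.6%

3.6%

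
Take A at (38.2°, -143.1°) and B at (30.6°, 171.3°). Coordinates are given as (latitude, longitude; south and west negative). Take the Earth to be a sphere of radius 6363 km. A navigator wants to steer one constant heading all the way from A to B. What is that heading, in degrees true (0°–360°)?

258.6°

Δψ = ln[tan(π/4+φ₂/2)/tan(π/4+φ₁/2)] = -0.1610
Δλ = -0.7959 rad (taken the short way round)
course = atan2(Δλ, Δψ) = 258.56°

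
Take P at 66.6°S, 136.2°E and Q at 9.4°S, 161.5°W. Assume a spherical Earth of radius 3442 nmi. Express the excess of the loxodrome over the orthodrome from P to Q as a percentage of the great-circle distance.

Great circle: σ = 1.2323 rad → d_gc = Rσ = 4241.7 nmi
Rhumb: Δφ = +0.9983, Δλ = +1.0873, Δψ = +1.4098, q = Δφ/Δψ = 0.7081 → d_rh = R√(Δφ²+q²Δλ²) = 4339.6 nmi
Excess = (4339.6 − 4241.7) / 4241.7 = 97.9 / 4241.7 = 2.31% ≈ 2.3%

2.3%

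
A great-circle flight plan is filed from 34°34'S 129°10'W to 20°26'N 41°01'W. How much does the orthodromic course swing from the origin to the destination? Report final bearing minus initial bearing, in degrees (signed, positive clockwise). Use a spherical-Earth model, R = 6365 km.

-15.3°

At departure: θ₁ = atan2(sin Δλ cos φ₂, cos φ₁ sin φ₂ − sin φ₁ cos φ₂ cos Δλ) = 71.98°
At arrival: θ₂ = atan2(sin Δλ cos φ₁, −cos φ₂ sin φ₁ + sin φ₂ cos φ₁ cos Δλ) = 56.68°
Δθ = θ₂ − θ₁ = -15.3°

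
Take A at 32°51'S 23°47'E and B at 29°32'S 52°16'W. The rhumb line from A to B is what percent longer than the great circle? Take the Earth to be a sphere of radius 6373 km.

2.3%

Great circle: σ = 1.1112 rad → d_gc = Rσ = 7081.6 km
Rhumb: Δφ = +0.0579, Δλ = -1.3273, Δψ = +0.0677, q = Δφ/Δψ = 0.8552 → d_rh = R√(Δφ²+q²Δλ²) = 7243.8 km
Excess = (7243.8 − 7081.6) / 7081.6 = 162.2 / 7081.6 = 2.29% ≈ 2.3%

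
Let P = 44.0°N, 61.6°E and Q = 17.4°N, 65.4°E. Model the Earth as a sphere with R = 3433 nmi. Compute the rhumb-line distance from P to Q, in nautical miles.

Δψ = ln[tan(π/4+φ₂/2)/tan(π/4+φ₁/2)] = -0.5484;  Δφ = -0.4643 rad,  Δλ = +0.0663 rad
q = Δφ/Δψ = 0.8465
d = R·√(Δφ² + q²Δλ²) = 3433·0.46764 = 1605 nmi

1605 nmi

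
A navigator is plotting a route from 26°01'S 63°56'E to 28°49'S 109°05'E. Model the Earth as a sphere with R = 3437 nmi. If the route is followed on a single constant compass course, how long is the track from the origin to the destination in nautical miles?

Δψ = ln[tan(π/4+φ₂/2)/tan(π/4+φ₁/2)] = -0.0551;  Δφ = -0.0489 rad,  Δλ = +0.7880 rad
q = Δφ/Δψ = 0.8875
d = R·√(Δφ² + q²Δλ²) = 3437·0.70111 = 2410 nmi

2410 nmi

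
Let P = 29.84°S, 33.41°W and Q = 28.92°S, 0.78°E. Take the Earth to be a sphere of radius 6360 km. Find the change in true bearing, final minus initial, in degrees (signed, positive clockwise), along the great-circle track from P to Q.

At departure: θ₁ = atan2(sin Δλ cos φ₂, cos φ₁ sin φ₂ − sin φ₁ cos φ₂ cos Δλ) = 96.86°
At arrival: θ₂ = atan2(sin Δλ cos φ₁, −cos φ₂ sin φ₁ + sin φ₂ cos φ₁ cos Δλ) = 79.70°
Δθ = θ₂ − θ₁ = -17.2°

-17.2°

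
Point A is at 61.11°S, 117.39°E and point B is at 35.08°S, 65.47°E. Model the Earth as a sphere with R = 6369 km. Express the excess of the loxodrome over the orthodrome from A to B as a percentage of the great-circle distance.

Great circle: σ = 0.7272 rad → d_gc = Rσ = 4631.5 km
Rhumb: Δφ = +0.4543, Δλ = -0.9062, Δψ = +0.7018, q = Δφ/Δψ = 0.6473 → d_rh = R√(Δφ²+q²Δλ²) = 4725.4 km
Excess = (4725.4 − 4631.5) / 4631.5 = 93.9 / 4631.5 = 2.03% ≈ 2.0%

2.0%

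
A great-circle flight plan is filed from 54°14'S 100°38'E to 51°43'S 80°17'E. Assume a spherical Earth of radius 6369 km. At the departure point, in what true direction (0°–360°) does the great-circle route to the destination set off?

θ = atan2( sin Δλ·cos φ₂ ,  cos φ₁ sin φ₂ − sin φ₁ cos φ₂ cos Δλ )
  = atan2(-0.2155, +0.0125) = 273.33°

273.3°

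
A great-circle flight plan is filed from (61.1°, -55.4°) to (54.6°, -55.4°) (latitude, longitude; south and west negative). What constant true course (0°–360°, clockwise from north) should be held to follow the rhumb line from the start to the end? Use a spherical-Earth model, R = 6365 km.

180.0°

Meridional parts: M(φ₁)=+1.3560, M(φ₂)=+1.1421 → ΔM = -0.2139;  Δλ = +0.0000 rad
tan C = Δλ / ΔM = -0.0000 → C = 180.00°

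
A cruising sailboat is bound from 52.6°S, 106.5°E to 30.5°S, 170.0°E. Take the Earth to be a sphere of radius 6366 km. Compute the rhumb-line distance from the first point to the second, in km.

5746 km

Rhumb course C = atan2(Δλ, Δψ) with Δψ = ln[tan(π/4+φ₂/2)/tan(π/4+φ₁/2)] = +0.5239, Δλ = +1.1083 → C = 64.70°
d = R·|Δφ| / |cos C| = 6366·0.38572 / 0.42735 = 5746 km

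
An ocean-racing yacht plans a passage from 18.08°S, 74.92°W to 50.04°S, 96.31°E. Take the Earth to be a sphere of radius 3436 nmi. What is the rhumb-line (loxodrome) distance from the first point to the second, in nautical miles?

Rhumb course C = atan2(Δλ, Δψ) with Δψ = ln[tan(π/4+φ₂/2)/tan(π/4+φ₁/2)] = -0.6908, Δλ = +2.9885 → C = 103.02°
d = R·|Δφ| / |cos C| = 3436·0.55781 / 0.22523 = 8510 nmi

8510 nmi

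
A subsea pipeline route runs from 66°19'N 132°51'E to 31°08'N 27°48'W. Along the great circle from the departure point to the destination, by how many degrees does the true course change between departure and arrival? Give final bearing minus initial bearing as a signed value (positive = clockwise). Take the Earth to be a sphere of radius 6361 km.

At departure: θ₁ = atan2(sin Δλ cos φ₂, cos φ₁ sin φ₂ − sin φ₁ cos φ₂ cos Δλ) = 343.33°
At arrival: θ₂ = atan2(sin Δλ cos φ₁, −cos φ₂ sin φ₁ + sin φ₂ cos φ₁ cos Δλ) = 187.74°
Δθ = θ₂ − θ₁ = -155.6°

-155.6°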